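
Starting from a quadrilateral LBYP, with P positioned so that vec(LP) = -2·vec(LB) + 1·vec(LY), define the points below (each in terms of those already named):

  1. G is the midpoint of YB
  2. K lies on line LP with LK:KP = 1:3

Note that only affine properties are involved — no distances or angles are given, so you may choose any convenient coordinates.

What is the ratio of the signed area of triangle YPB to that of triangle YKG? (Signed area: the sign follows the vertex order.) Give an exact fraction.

[YPB]:[YKG] = 16/5

Assign L = (0, 0), B = (1, 0), Y = (0, 1), P = (-2, 1) — the answer is frame-independent, so this choice is without loss of generality.
1. G is the midpoint of YB ⇒ G = (1/2, 1/2)
2. K lies on line LP with LK:KP = 1:3 ⇒ K = (-1/2, 1/4)
2·[YPB] = 2, 2·[YKG] = 5/8
[YPB]:[YKG] = 2:5/8 = 16/5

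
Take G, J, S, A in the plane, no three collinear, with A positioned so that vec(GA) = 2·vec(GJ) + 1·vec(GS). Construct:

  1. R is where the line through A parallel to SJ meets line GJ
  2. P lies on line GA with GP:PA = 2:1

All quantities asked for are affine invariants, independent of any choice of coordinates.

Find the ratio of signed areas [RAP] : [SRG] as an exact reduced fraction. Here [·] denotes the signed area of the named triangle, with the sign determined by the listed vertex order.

Choose coordinates G = (0, 0), J = (1, 0), S = (0, 1), A = (2, 1).
1. R is where the line through A parallel to SJ meets line GJ ⇒ R = (3, 0)
2. P lies on line GA with GP:PA = 2:1 ⇒ P = (4/3, 2/3)
2·[RAP] = 1, 2·[SRG] = -3
[RAP]:[SRG] = 1:-3 = -1/3

[RAP]:[SRG] = -1/3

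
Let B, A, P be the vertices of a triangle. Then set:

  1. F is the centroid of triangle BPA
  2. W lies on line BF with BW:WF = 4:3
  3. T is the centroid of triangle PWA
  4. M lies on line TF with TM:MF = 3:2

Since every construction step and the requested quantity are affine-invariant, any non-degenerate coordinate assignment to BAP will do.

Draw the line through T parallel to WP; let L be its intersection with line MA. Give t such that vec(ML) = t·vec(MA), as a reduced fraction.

Choose coordinates B = (0, 0), A = (1, 0), P = (0, 1).
1. F is the centroid of triangle BPA ⇒ F = (1/3, 1/3)
2. W lies on line BF with BW:WF = 4:3 ⇒ W = (4/21, 4/21)
3. T is the centroid of triangle PWA ⇒ T = (25/63, 25/63)
4. M lies on line TF with TM:MF = 3:2 ⇒ M = (113/315, 113/315)
through T parallel to WP: direction (-4/21, 17/21); meets MA at L = (1847/4473, 1469/4473)
L = M + t·(A−M) with t = 6/71

t = 6/71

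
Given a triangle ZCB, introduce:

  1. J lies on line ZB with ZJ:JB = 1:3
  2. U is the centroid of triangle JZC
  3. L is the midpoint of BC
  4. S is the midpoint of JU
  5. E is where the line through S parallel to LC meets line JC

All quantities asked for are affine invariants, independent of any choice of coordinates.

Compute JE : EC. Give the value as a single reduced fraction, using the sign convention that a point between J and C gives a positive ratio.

JE:EC = 1/8

Assign Z = (0, 0), C = (1, 0), B = (0, 1) — the answer is frame-independent, so this choice is without loss of generality.
1. J lies on line ZB with ZJ:JB = 1:3 ⇒ J = (0, 1/4)
2. U is the centroid of triangle JZC ⇒ U = (1/3, 1/12)
3. L is the midpoint of BC ⇒ L = (1/2, 1/2)
4. S is the midpoint of JU ⇒ S = (1/6, 1/6)
5. E is where the line through S parallel to LC meets line JC ⇒ E = (1/9, 2/9)
E = J + t·(C−J) with t = 1/9, so JE:EC = t:(1−t) = 1/9:8/9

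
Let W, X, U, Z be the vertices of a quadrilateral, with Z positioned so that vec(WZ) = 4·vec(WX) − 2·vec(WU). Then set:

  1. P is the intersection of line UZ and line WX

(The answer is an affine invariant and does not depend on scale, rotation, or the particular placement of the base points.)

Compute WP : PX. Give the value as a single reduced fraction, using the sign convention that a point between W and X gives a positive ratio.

WP:PX = -4

Choose coordinates W = (0, 0), X = (1, 0), U = (0, 1), Z = (4, -2).
1. P is the intersection of line UZ and line WX ⇒ P = (4/3, 0)
P = W + t·(X−W) with t = 4/3, so WP:PX = t:(1−t) = 4/3:-1/3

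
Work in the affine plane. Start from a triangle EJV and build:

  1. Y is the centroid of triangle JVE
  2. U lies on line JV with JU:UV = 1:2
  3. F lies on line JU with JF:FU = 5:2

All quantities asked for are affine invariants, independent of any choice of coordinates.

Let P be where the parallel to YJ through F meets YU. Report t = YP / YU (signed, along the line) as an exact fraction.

t = 5/7

Assign E = (0, 0), J = (1, 0), V = (0, 1) — the answer is frame-independent, so this choice is without loss of generality.
1. Y is the centroid of triangle JVE ⇒ Y = (1/3, 1/3)
2. U lies on line JV with JU:UV = 1:2 ⇒ U = (2/3, 1/3)
3. F lies on line JU with JF:FU = 5:2 ⇒ F = (16/21, 5/21)
through F parallel to YJ: direction (2/3, -1/3); meets YU at P = (4/7, 1/3)
P = Y + t·(U−Y) with t = 5/7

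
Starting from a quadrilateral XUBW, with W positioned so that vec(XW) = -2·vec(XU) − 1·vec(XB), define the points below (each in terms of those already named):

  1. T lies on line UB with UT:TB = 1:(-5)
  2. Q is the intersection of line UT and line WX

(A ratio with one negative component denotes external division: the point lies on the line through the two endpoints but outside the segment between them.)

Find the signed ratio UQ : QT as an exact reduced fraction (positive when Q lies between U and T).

Assign X = (0, 0), U = (1, 0), B = (0, 1), W = (-2, -1) — the answer is frame-independent, so this choice is without loss of generality.
1. T lies on line UB with UT:TB = 1:(-5) ⇒ T = (5/4, -1/4)
2. Q is the intersection of line UT and line WX ⇒ Q = (2/3, 1/3)
Q = U + t·(T−U) with t = -4/3, so UQ:QT = t:(1−t) = -4/3:7/3

UQ:QT = -4/7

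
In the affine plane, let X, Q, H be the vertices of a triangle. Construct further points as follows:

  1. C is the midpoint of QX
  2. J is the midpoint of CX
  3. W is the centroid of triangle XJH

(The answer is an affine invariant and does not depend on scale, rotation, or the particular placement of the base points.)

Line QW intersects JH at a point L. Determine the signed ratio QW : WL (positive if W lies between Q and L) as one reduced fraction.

Work in coordinates with X = (0, 0), Q = (1, 0), H = (0, 1).
1. C is the midpoint of QX ⇒ C = (1/2, 0)
2. J is the midpoint of CX ⇒ J = (1/4, 0)
3. W is the centroid of triangle XJH ⇒ W = (1/12, 1/3)
line QW meets JH at L = (7/40, 3/10)
W = Q + t·(L−Q) with t = 10/9, so QW:WL = 10/9:-1/9

QW:WL = -10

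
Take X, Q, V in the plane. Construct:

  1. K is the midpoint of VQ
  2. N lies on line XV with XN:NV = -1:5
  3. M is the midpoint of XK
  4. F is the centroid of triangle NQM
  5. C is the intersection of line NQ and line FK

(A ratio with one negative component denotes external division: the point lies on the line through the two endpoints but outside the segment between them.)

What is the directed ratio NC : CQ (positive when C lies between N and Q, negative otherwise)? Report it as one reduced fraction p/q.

Choose coordinates X = (0, 0), Q = (1, 0), V = (0, 1).
1. K is the midpoint of VQ ⇒ K = (1/2, 1/2)
2. N lies on line XV with XN:NV = -1:5 ⇒ N = (0, -1/4)
3. M is the midpoint of XK ⇒ M = (1/4, 1/4)
4. F is the centroid of triangle NQM ⇒ F = (5/12, 0)
5. C is the intersection of line NQ and line FK ⇒ C = (9/23, -7/46)
C = N + t·(Q−N) with t = 9/23, so NC:CQ = t:(1−t) = 9/23:14/23

NC:CQ = 9/14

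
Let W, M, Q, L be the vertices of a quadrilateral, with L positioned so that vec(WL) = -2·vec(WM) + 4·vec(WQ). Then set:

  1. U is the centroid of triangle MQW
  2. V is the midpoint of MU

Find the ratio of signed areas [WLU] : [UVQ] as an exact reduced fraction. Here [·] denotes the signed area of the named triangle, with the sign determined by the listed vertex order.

Work in coordinates with W = (0, 0), M = (1, 0), Q = (0, 1), L = (-2, 4).
1. U is the centroid of triangle MQW ⇒ U = (1/3, 1/3)
2. V is the midpoint of MU ⇒ V = (2/3, 1/6)
2·[WLU] = -2, 2·[UVQ] = 1/6
[WLU]:[UVQ] = -2:1/6 = -12

[WLU]:[UVQ] = -12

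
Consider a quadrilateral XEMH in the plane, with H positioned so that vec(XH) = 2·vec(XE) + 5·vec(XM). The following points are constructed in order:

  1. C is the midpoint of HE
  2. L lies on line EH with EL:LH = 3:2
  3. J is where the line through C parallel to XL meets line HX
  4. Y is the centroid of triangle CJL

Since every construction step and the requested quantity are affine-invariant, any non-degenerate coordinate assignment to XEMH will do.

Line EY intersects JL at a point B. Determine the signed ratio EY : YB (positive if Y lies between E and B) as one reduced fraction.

Assign X = (0, 0), E = (1, 0), M = (0, 1), H = (2, 5) — the answer is frame-independent, so this choice is without loss of generality.
1. C is the midpoint of HE ⇒ C = (3/2, 5/2)
2. L lies on line EH with EL:LH = 3:2 ⇒ L = (8/5, 3)
3. J is where the line through C parallel to XL meets line HX ⇒ J = (-1/2, -5/4)
4. Y is the centroid of triangle CJL ⇒ Y = (13/15, 17/12)
line EY meets JL at B = (73/85, 3/2)
Y = E + t·(B−E) with t = 17/18, so EY:YB = 17/18:1/18

EY:YB = 17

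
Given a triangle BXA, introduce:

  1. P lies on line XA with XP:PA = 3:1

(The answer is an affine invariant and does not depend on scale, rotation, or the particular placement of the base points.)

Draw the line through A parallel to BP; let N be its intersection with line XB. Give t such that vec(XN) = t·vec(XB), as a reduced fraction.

t = 4/3

Choose coordinates B = (0, 0), X = (1, 0), A = (0, 1).
1. P lies on line XA with XP:PA = 3:1 ⇒ P = (1/4, 3/4)
through A parallel to BP: direction (1/4, 3/4); meets XB at N = (-1/3, 0)
N = X + t·(B−X) with t = 4/3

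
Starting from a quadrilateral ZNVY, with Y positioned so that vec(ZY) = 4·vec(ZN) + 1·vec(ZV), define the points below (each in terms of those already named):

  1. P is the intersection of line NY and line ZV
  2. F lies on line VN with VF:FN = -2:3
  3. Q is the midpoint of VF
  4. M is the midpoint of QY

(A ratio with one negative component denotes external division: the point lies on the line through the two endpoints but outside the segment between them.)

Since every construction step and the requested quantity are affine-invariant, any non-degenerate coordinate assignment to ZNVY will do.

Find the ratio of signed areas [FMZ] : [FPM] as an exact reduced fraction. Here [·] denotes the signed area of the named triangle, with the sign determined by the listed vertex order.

[FMZ]:[FPM] = -45/52

Assign Z = (0, 0), N = (1, 0), V = (0, 1), Y = (4, 1) — the answer is frame-independent, so this choice is without loss of generality.
1. P is the intersection of line NY and line ZV ⇒ P = (0, -1/3)
2. F lies on line VN with VF:FN = -2:3 ⇒ F = (-2, 3)
3. Q is the midpoint of VF ⇒ Q = (-1, 2)
4. M is the midpoint of QY ⇒ M = (3/2, 3/2)
2·[FMZ] = -15/2, 2·[FPM] = 26/3
[FMZ]:[FPM] = -15/2:26/3 = -45/52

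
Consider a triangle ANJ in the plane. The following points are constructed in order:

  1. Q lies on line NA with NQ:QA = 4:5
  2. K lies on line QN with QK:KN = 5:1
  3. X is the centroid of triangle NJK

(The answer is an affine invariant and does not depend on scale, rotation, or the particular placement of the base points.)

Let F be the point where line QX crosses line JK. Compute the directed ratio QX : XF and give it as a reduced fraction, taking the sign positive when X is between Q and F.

Work in coordinates with A = (0, 0), N = (1, 0), J = (0, 1).
1. Q lies on line NA with NQ:QA = 4:5 ⇒ Q = (5/9, 0)
2. K lies on line QN with QK:KN = 5:1 ⇒ K = (25/27, 0)
3. X is the centroid of triangle NJK ⇒ X = (52/81, 1/3)
line QX meets JK at F = (275/432, 5/16)
X = Q + t·(F−Q) with t = 16/15, so QX:XF = 16/15:-1/15

QX:XF = -16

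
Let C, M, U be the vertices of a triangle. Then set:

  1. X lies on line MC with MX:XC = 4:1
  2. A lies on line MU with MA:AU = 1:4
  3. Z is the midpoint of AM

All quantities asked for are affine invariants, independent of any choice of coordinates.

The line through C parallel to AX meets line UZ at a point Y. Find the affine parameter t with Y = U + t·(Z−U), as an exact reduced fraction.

t = 5/6

Work in coordinates with C = (0, 0), M = (1, 0), U = (0, 1).
1. X lies on line MC with MX:XC = 4:1 ⇒ X = (1/5, 0)
2. A lies on line MU with MA:AU = 1:4 ⇒ A = (4/5, 1/5)
3. Z is the midpoint of AM ⇒ Z = (9/10, 1/10)
through C parallel to AX: direction (-3/5, -1/5); meets UZ at Y = (3/4, 1/4)
Y = U + t·(Z−U) with t = 5/6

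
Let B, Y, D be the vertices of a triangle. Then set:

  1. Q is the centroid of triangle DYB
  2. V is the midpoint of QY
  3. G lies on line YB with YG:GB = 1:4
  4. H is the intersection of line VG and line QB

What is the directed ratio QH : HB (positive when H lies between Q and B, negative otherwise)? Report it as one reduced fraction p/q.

QH:HB = -1/4

Assign B = (0, 0), Y = (1, 0), D = (0, 1) — the answer is frame-independent, so this choice is without loss of generality.
1. Q is the centroid of triangle DYB ⇒ Q = (1/3, 1/3)
2. V is the midpoint of QY ⇒ V = (2/3, 1/6)
3. G lies on line YB with YG:GB = 1:4 ⇒ G = (4/5, 0)
4. H is the intersection of line VG and line QB ⇒ H = (4/9, 4/9)
H = Q + t·(B−Q) with t = -1/3, so QH:HB = t:(1−t) = -1/3:4/3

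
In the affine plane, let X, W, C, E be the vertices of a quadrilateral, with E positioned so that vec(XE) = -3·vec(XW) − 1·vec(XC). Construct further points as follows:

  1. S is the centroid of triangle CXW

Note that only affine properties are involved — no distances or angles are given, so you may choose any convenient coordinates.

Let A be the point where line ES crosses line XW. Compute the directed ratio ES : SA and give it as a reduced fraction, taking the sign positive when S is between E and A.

Set X = (0, 0), W = (1, 0), C = (0, 1), E = (-3, -1); any affine frame gives the same invariant.
1. S is the centroid of triangle CXW ⇒ S = (1/3, 1/3)
line ES meets XW at A = (-1/2, 0)
S = E + t·(A−E) with t = 4/3, so ES:SA = 4/3:-1/3

ES:SA = -4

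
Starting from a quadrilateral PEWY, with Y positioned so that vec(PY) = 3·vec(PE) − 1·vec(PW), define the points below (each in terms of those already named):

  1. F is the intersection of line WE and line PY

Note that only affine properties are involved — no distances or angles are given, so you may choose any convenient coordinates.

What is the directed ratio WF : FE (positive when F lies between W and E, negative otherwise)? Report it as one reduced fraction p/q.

WF:FE = -3

Choose coordinates P = (0, 0), E = (1, 0), W = (0, 1), Y = (3, -1).
1. F is the intersection of line WE and line PY ⇒ F = (3/2, -1/2)
F = W + t·(E−W) with t = 3/2, so WF:FE = t:(1−t) = 3/2:-1/2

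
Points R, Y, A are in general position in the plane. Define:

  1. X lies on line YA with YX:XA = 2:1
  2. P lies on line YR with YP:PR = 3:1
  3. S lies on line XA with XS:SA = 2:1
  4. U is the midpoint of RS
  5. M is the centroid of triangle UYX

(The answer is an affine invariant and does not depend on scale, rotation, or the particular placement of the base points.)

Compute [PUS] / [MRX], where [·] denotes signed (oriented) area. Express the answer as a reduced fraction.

Assign R = (0, 0), Y = (1, 0), A = (0, 1) — the answer is frame-independent, so this choice is without loss of generality.
1. X lies on line YA with YX:XA = 2:1 ⇒ X = (1/3, 2/3)
2. P lies on line YR with YP:PR = 3:1 ⇒ P = (1/4, 0)
3. S lies on line XA with XS:SA = 2:1 ⇒ S = (1/9, 8/9)
4. U is the midpoint of RS ⇒ U = (1/18, 4/9)
5. M is the centroid of triangle UYX ⇒ M = (25/54, 10/27)
2·[PUS] = -1/9, 2·[MRX] = -5/27
[PUS]:[MRX] = -1/9:-5/27 = 3/5

[PUS]:[MRX] = 3/5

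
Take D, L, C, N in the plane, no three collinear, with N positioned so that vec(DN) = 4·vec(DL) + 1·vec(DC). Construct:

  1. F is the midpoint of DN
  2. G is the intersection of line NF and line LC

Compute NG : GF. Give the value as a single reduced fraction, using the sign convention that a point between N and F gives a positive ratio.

NG:GF = -8/3

Choose coordinates D = (0, 0), L = (1, 0), C = (0, 1), N = (4, 1).
1. F is the midpoint of DN ⇒ F = (2, 1/2)
2. G is the intersection of line NF and line LC ⇒ G = (4/5, 1/5)
G = N + t·(F−N) with t = 8/5, so NG:GF = t:(1−t) = 8/5:-3/5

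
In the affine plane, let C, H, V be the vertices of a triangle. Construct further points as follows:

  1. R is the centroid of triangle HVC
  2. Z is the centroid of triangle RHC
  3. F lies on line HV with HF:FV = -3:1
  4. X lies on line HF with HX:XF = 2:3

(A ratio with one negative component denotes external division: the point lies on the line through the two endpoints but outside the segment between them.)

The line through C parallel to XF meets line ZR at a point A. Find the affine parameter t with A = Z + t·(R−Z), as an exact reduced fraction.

t = -5

Work in coordinates with C = (0, 0), H = (1, 0), V = (0, 1).
1. R is the centroid of triangle HVC ⇒ R = (1/3, 1/3)
2. Z is the centroid of triangle RHC ⇒ Z = (4/9, 1/9)
3. F lies on line HV with HF:FV = -3:1 ⇒ F = (-1/2, 3/2)
4. X lies on line HF with HX:XF = 2:3 ⇒ X = (2/5, 3/5)
through C parallel to XF: direction (-9/10, 9/10); meets ZR at A = (1, -1)
A = Z + t·(R−Z) with t = -5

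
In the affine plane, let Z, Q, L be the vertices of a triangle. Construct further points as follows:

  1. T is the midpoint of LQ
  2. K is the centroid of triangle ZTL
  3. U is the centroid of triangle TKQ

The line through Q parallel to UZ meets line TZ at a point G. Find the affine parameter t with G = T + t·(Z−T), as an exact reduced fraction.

Set Z = (0, 0), Q = (1, 0), L = (0, 1); any affine frame gives the same invariant.
1. T is the midpoint of LQ ⇒ T = (1/2, 1/2)
2. K is the centroid of triangle ZTL ⇒ K = (1/6, 1/2)
3. U is the centroid of triangle TKQ ⇒ U = (5/9, 1/3)
through Q parallel to UZ: direction (-5/9, -1/3); meets TZ at G = (-3/2, -3/2)
G = T + t·(Z−T) with t = 4

t = 4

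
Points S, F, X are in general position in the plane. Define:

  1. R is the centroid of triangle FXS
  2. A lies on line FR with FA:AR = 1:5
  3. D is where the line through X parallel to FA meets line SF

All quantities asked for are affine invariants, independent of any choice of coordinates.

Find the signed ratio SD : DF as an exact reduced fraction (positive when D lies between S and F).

SD:DF = -2

Assign S = (0, 0), F = (1, 0), X = (0, 1) — the answer is frame-independent, so this choice is without loss of generality.
1. R is the centroid of triangle FXS ⇒ R = (1/3, 1/3)
2. A lies on line FR with FA:AR = 1:5 ⇒ A = (8/9, 1/18)
3. D is where the line through X parallel to FA meets line SF ⇒ D = (2, 0)
D = S + t·(F−S) with t = 2, so SD:DF = t:(1−t) = 2:-1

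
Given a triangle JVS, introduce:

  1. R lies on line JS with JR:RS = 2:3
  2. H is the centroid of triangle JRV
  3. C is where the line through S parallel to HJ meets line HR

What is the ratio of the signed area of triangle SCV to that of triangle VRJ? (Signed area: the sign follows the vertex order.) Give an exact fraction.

Set J = (0, 0), V = (1, 0), S = (0, 1); any affine frame gives the same invariant.
1. R lies on line JS with JR:RS = 2:3 ⇒ R = (0, 2/5)
2. H is the centroid of triangle JRV ⇒ H = (1/3, 2/15)
3. C is where the line through S parallel to HJ meets line HR ⇒ C = (-1/2, 4/5)
2·[SCV] = 7/10, 2·[VRJ] = 2/5
[SCV]:[VRJ] = 7/10:2/5 = 7/4

[SCV]:[VRJ] = 7/4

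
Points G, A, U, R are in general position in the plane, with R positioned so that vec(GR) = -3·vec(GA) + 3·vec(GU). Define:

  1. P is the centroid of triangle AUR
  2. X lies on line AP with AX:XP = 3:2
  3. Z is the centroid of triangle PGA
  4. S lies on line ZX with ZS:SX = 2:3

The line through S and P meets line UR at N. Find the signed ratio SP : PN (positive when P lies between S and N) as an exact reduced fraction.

SP:PN = 58/25

Choose coordinates G = (0, 0), A = (1, 0), U = (0, 1), R = (-3, 3).
1. P is the centroid of triangle AUR ⇒ P = (-2/3, 4/3)
2. X lies on line AP with AX:XP = 3:2 ⇒ X = (0, 4/5)
3. Z is the centroid of triangle PGA ⇒ Z = (1/9, 4/9)
4. S lies on line ZX with ZS:SX = 2:3 ⇒ S = (1/15, 44/75)
line SP meets UR at N = (-57/58, 48/29)
P = S + t·(N−S) with t = 58/83, so SP:PN = 58/83:25/83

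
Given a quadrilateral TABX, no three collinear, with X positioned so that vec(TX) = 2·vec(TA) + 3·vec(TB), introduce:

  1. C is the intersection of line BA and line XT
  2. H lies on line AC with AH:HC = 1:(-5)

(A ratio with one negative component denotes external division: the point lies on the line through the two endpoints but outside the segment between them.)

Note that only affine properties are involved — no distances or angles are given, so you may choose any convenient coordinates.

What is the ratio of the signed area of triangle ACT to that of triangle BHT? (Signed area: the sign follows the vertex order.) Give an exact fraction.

[ACT]:[BHT] = -12/23

Choose coordinates T = (0, 0), A = (1, 0), B = (0, 1), X = (2, 3).
1. C is the intersection of line BA and line XT ⇒ C = (2/5, 3/5)
2. H lies on line AC with AH:HC = 1:(-5) ⇒ H = (23/20, -3/20)
2·[ACT] = 3/5, 2·[BHT] = -23/20
[ACT]:[BHT] = 3/5:-23/20 = -12/23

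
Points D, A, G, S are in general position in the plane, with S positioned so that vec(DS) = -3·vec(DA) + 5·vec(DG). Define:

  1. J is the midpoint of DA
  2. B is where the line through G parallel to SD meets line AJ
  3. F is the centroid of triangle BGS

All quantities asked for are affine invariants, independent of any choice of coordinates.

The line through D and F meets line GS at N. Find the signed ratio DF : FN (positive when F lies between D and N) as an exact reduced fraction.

Assign D = (0, 0), A = (1, 0), G = (0, 1), S = (-3, 5) — the answer is frame-independent, so this choice is without loss of generality.
1. J is the midpoint of DA ⇒ J = (1/2, 0)
2. B is where the line through G parallel to SD meets line AJ ⇒ B = (3/5, 0)
3. F is the centroid of triangle BGS ⇒ F = (-4/5, 2)
line DF meets GS at N = (-6/7, 15/7)
F = D + t·(N−D) with t = 14/15, so DF:FN = 14/15:1/15

DF:FN = 14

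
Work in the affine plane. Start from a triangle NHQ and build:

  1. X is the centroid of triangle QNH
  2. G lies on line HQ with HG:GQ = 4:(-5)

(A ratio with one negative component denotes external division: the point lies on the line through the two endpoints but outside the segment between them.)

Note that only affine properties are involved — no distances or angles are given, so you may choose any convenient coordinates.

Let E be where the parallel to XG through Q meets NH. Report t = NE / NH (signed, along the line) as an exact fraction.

t = 14/13

Choose coordinates N = (0, 0), H = (1, 0), Q = (0, 1).
1. X is the centroid of triangle QNH ⇒ X = (1/3, 1/3)
2. G lies on line HQ with HG:GQ = 4:(-5) ⇒ G = (5, -4)
through Q parallel to XG: direction (14/3, -13/3); meets NH at E = (14/13, 0)
E = N + t·(H−N) with t = 14/13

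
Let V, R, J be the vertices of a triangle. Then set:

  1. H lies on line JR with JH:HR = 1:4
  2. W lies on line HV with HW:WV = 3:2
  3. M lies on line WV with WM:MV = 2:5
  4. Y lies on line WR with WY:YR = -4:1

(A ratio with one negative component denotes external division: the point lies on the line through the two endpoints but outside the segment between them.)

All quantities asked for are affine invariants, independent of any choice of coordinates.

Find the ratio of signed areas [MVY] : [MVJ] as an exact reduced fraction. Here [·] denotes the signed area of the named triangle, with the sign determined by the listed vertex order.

Set V = (0, 0), R = (1, 0), J = (0, 1); any affine frame gives the same invariant.
1. H lies on line JR with JH:HR = 1:4 ⇒ H = (1/5, 4/5)
2. W lies on line HV with HW:WV = 3:2 ⇒ W = (2/25, 8/25)
3. M lies on line WV with WM:MV = 2:5 ⇒ M = (2/35, 8/35)
4. Y lies on line WR with WY:YR = -4:1 ⇒ Y = (98/75, -8/75)
2·[MVY] = 32/105, 2·[MVJ] = -2/35
[MVY]:[MVJ] = 32/105:-2/35 = -16/3

[MVY]:[MVJ] = -16/3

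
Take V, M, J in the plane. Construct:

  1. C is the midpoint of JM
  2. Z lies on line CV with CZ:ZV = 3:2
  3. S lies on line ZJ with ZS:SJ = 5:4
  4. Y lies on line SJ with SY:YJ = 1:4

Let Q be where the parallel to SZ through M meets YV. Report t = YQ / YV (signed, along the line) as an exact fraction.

Assign V = (0, 0), M = (1, 0), J = (0, 1) — the answer is frame-independent, so this choice is without loss of generality.
1. C is the midpoint of JM ⇒ C = (1/2, 1/2)
2. Z lies on line CV with CZ:ZV = 3:2 ⇒ Z = (1/5, 1/5)
3. S lies on line ZJ with ZS:SJ = 5:4 ⇒ S = (4/45, 29/45)
4. Y lies on line SJ with SY:YJ = 1:4 ⇒ Y = (16/225, 161/225)
through M parallel to SZ: direction (1/9, -4/9); meets YV at Q = (64/225, 644/225)
Q = Y + t·(V−Y) with t = -3

t = -3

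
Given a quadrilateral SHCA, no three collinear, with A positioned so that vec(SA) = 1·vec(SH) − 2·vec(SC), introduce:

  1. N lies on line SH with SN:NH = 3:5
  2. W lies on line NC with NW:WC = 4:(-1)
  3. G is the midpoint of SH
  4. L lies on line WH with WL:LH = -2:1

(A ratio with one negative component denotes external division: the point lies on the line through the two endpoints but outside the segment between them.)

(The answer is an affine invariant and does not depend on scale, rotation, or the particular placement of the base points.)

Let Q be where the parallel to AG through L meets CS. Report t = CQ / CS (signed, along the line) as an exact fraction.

t = -37/6

Assign S = (0, 0), H = (1, 0), C = (0, 1), A = (1, -2) — the answer is frame-independent, so this choice is without loss of generality.
1. N lies on line SH with SN:NH = 3:5 ⇒ N = (3/8, 0)
2. W lies on line NC with NW:WC = 4:(-1) ⇒ W = (-1/8, 4/3)
3. G is the midpoint of SH ⇒ G = (1/2, 0)
4. L lies on line WH with WL:LH = -2:1 ⇒ L = (17/8, -4/3)
through L parallel to AG: direction (-1/2, 2); meets CS at Q = (0, 43/6)
Q = C + t·(S−C) with t = -37/6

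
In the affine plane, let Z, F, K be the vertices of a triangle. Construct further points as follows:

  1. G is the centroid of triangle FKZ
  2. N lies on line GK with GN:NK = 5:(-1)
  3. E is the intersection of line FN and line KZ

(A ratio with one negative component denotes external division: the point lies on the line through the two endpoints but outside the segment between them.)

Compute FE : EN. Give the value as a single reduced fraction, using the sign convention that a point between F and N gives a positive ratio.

FE:EN = 12

Set Z = (0, 0), F = (1, 0), K = (0, 1); any affine frame gives the same invariant.
1. G is the centroid of triangle FKZ ⇒ G = (1/3, 1/3)
2. N lies on line GK with GN:NK = 5:(-1) ⇒ N = (-1/12, 7/6)
3. E is the intersection of line FN and line KZ ⇒ E = (0, 14/13)
E = F + t·(N−F) with t = 12/13, so FE:EN = t:(1−t) = 12/13:1/13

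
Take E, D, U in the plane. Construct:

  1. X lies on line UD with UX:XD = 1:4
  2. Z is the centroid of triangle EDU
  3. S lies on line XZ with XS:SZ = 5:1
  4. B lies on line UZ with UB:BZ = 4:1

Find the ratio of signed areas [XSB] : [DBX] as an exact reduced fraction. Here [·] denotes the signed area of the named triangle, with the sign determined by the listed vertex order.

[XSB]:[DBX] = 5/96

Assign E = (0, 0), D = (1, 0), U = (0, 1) — the answer is frame-independent, so this choice is without loss of generality.
1. X lies on line UD with UX:XD = 1:4 ⇒ X = (1/5, 4/5)
2. Z is the centroid of triangle EDU ⇒ Z = (1/3, 1/3)
3. S lies on line XZ with XS:SZ = 5:1 ⇒ S = (14/45, 37/90)
4. B lies on line UZ with UB:BZ = 4:1 ⇒ B = (4/15, 7/15)
2·[XSB] = -1/90, 2·[DBX] = -16/75
[XSB]:[DBX] = -1/90:-16/75 = 5/96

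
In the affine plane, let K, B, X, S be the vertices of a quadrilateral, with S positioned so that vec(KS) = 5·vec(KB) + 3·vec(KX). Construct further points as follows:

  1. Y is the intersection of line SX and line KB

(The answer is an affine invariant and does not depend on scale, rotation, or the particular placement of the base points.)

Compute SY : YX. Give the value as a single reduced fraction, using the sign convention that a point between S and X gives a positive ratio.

Set K = (0, 0), B = (1, 0), X = (0, 1), S = (5, 3); any affine frame gives the same invariant.
1. Y is the intersection of line SX and line KB ⇒ Y = (-5/2, 0)
Y = S + t·(X−S) with t = 3/2, so SY:YX = t:(1−t) = 3/2:-1/2

SY:YX = -3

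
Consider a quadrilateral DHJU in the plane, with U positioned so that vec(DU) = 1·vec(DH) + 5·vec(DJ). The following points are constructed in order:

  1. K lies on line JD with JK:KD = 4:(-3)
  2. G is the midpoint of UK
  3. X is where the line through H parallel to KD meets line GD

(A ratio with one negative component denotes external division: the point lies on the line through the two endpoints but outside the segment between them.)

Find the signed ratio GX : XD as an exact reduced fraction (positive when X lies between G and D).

GX:XD = -1/2

Choose coordinates D = (0, 0), H = (1, 0), J = (0, 1), U = (1, 5).
1. K lies on line JD with JK:KD = 4:(-3) ⇒ K = (0, -3)
2. G is the midpoint of UK ⇒ G = (1/2, 1)
3. X is where the line through H parallel to KD meets line GD ⇒ X = (1, 2)
X = G + t·(D−G) with t = -1, so GX:XD = t:(1−t) = -1:2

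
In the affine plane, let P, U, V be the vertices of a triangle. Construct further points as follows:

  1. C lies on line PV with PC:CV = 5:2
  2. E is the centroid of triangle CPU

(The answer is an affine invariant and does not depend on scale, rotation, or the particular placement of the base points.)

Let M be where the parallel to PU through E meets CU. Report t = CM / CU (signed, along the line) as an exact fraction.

t = 2/3

Set P = (0, 0), U = (1, 0), V = (0, 1); any affine frame gives the same invariant.
1. C lies on line PV with PC:CV = 5:2 ⇒ C = (0, 5/7)
2. E is the centroid of triangle CPU ⇒ E = (1/3, 5/21)
through E parallel to PU: direction (1, 0); meets CU at M = (2/3, 5/21)
M = C + t·(U−C) with t = 2/3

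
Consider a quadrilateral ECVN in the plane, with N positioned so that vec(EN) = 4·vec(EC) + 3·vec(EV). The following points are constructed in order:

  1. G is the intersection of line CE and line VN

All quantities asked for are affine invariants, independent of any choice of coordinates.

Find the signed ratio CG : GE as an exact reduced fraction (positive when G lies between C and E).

CG:GE = -3/2

Set E = (0, 0), C = (1, 0), V = (0, 1), N = (4, 3); any affine frame gives the same invariant.
1. G is the intersection of line CE and line VN ⇒ G = (-2, 0)
G = C + t·(E−C) with t = 3, so CG:GE = t:(1−t) = 3:-2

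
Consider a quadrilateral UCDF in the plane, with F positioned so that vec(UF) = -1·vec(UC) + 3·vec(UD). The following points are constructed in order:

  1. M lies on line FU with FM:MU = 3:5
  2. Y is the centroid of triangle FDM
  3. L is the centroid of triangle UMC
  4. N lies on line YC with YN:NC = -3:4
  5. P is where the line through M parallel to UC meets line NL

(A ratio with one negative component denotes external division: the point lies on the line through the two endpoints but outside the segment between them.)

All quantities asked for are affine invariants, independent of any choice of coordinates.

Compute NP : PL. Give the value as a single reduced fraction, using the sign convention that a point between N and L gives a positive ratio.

Choose coordinates U = (0, 0), C = (1, 0), D = (0, 1), F = (-1, 3).
1. M lies on line FU with FM:MU = 3:5 ⇒ M = (-5/8, 15/8)
2. Y is the centroid of triangle FDM ⇒ Y = (-13/24, 47/24)
3. L is the centroid of triangle UMC ⇒ L = (1/8, 5/8)
4. N lies on line YC with YN:NC = -3:4 ⇒ N = (-31/6, 47/6)
5. P is where the line through M parallel to UC meets line NL ⇒ P = (-1097/1384, 15/8)
P = N + t·(L−N) with t = 143/173, so NP:PL = t:(1−t) = 143/173:30/173

NP:PL = 143/30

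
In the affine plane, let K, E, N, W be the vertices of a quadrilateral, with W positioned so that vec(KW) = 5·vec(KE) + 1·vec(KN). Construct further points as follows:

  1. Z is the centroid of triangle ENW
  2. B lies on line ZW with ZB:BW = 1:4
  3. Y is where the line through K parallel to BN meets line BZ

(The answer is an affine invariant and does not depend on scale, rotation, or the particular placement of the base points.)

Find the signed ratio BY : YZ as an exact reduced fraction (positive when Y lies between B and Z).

Choose coordinates K = (0, 0), E = (1, 0), N = (0, 1), W = (5, 1).
1. Z is the centroid of triangle ENW ⇒ Z = (2, 2/3)
2. B lies on line ZW with ZB:BW = 1:4 ⇒ B = (13/5, 11/15)
3. Y is where the line through K parallel to BN meets line BZ ⇒ Y = (-52/25, 16/75)
Y = B + t·(Z−B) with t = 39/5, so BY:YZ = t:(1−t) = 39/5:-34/5

BY:YZ = -39/34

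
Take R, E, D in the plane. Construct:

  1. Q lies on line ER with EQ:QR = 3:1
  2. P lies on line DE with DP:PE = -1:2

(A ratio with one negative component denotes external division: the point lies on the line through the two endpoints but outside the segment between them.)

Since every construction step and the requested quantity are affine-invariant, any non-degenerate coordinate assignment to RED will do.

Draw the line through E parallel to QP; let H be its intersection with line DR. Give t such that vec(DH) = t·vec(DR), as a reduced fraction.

t = -3/5

Set R = (0, 0), E = (1, 0), D = (0, 1); any affine frame gives the same invariant.
1. Q lies on line ER with EQ:QR = 3:1 ⇒ Q = (1/4, 0)
2. P lies on line DE with DP:PE = -1:2 ⇒ P = (-1, 2)
through E parallel to QP: direction (-5/4, 2); meets DR at H = (0, 8/5)
H = D + t·(R−D) with t = -3/5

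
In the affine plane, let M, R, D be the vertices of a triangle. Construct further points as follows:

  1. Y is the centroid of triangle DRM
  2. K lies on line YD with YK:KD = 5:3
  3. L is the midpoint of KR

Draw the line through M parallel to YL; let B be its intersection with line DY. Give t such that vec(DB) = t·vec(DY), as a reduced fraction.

t = 11/8

Choose coordinates M = (0, 0), R = (1, 0), D = (0, 1).
1. Y is the centroid of triangle DRM ⇒ Y = (1/3, 1/3)
2. K lies on line YD with YK:KD = 5:3 ⇒ K = (1/8, 3/4)
3. L is the midpoint of KR ⇒ L = (9/16, 3/8)
through M parallel to YL: direction (11/48, 1/24); meets DY at B = (11/24, 1/12)
B = D + t·(Y−D) with t = 11/8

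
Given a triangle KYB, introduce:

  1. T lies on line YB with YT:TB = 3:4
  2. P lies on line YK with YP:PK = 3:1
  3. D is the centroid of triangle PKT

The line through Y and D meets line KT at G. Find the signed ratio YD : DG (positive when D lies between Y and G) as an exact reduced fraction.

Choose coordinates K = (0, 0), Y = (1, 0), B = (0, 1).
1. T lies on line YB with YT:TB = 3:4 ⇒ T = (4/7, 3/7)
2. P lies on line YK with YP:PK = 3:1 ⇒ P = (1/4, 0)
3. D is the centroid of triangle PKT ⇒ D = (23/84, 1/7)
line YD meets KT at G = (16/77, 12/77)
D = Y + t·(G−Y) with t = 11/12, so YD:DG = 11/12:1/12

YD:DG = 11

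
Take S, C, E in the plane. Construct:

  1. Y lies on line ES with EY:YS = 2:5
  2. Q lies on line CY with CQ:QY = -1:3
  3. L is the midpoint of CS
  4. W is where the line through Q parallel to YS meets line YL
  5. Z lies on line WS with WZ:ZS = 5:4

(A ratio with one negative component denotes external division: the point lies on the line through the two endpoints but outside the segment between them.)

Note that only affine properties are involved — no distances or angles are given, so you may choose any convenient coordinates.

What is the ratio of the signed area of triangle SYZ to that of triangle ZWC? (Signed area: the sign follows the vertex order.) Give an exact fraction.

[SYZ]:[ZWC] = -3/5

Choose coordinates S = (0, 0), C = (1, 0), E = (0, 1).
1. Y lies on line ES with EY:YS = 2:5 ⇒ Y = (0, 5/7)
2. Q lies on line CY with CQ:QY = -1:3 ⇒ Q = (3/2, -5/14)
3. L is the midpoint of CS ⇒ L = (1/2, 0)
4. W is where the line through Q parallel to YS meets line YL ⇒ W = (3/2, -10/7)
5. Z lies on line WS with WZ:ZS = 5:4 ⇒ Z = (2/3, -40/63)
2·[SYZ] = -10/21, 2·[ZWC] = 50/63
[SYZ]:[ZWC] = -10/21:50/63 = -3/5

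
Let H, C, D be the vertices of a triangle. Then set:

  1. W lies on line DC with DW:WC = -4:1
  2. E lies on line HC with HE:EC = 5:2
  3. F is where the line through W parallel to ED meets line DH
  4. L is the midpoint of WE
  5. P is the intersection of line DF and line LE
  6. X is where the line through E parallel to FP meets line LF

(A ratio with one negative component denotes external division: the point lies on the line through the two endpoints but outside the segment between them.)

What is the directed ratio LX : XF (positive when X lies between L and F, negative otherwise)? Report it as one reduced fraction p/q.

Work in coordinates with H = (0, 0), C = (1, 0), D = (0, 1).
1. W lies on line DC with DW:WC = -4:1 ⇒ W = (4/3, -1/3)
2. E lies on line HC with HE:EC = 5:2 ⇒ E = (5/7, 0)
3. F is where the line through W parallel to ED meets line DH ⇒ F = (0, 23/15)
4. L is the midpoint of WE ⇒ L = (43/42, -1/6)
5. P is the intersection of line DF and line LE ⇒ P = (0, 5/13)
6. X is where the line through E parallel to FP meets line LF ⇒ X = (5/7, 224/645)
X = L + t·(F−L) with t = 13/43, so LX:XF = t:(1−t) = 13/43:30/43

LX:XF = 13/30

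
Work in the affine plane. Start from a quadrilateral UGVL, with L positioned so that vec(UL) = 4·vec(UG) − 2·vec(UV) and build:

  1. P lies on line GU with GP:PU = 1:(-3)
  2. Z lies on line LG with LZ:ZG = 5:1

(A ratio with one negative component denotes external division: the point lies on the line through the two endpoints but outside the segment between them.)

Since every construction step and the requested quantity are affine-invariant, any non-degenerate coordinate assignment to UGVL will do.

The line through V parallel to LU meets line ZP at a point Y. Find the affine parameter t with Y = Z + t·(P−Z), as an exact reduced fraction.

Assign U = (0, 0), G = (1, 0), V = (0, 1), L = (4, -2) — the answer is frame-independent, so this choice is without loss of generality.
1. P lies on line GU with GP:PU = 1:(-3) ⇒ P = (3/2, 0)
2. Z lies on line LG with LZ:ZG = 5:1 ⇒ Z = (3/2, -1/3)
through V parallel to LU: direction (-4, 2); meets ZP at Y = (3/2, 1/4)
Y = Z + t·(P−Z) with t = 7/4

t = 7/4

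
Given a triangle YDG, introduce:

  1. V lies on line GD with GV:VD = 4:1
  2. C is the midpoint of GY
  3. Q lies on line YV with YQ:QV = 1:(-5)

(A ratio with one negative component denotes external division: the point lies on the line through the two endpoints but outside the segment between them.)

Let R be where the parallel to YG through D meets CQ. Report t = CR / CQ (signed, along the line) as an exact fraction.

Work in coordinates with Y = (0, 0), D = (1, 0), G = (0, 1).
1. V lies on line GD with GV:VD = 4:1 ⇒ V = (4/5, 1/5)
2. C is the midpoint of GY ⇒ C = (0, 1/2)
3. Q lies on line YV with YQ:QV = 1:(-5) ⇒ Q = (-1/5, -1/20)
through D parallel to YG: direction (0, 1); meets CQ at R = (1, 13/4)
R = C + t·(Q−C) with t = -5

t = -5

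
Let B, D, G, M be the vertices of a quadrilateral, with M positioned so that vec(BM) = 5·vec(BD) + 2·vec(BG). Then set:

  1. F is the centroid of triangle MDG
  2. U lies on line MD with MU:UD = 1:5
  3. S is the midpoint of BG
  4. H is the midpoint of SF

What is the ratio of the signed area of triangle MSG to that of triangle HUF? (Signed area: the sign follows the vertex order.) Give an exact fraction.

Set B = (0, 0), D = (1, 0), G = (0, 1), M = (5, 2); any affine frame gives the same invariant.
1. F is the centroid of triangle MDG ⇒ F = (2, 1)
2. U lies on line MD with MU:UD = 1:5 ⇒ U = (13/3, 5/3)
3. S is the midpoint of BG ⇒ S = (0, 1/2)
4. H is the midpoint of SF ⇒ H = (1, 3/4)
2·[MSG] = -5/2, 2·[HUF] = -1/12
[MSG]:[HUF] = -5/2:-1/12 = 30

[MSG]:[HUF] = 30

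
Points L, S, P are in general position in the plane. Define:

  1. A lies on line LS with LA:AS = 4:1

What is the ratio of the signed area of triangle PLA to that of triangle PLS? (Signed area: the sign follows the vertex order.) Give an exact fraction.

[PLA]:[PLS] = 4/5

Assign L = (0, 0), S = (1, 0), P = (0, 1) — the answer is frame-independent, so this choice is without loss of generality.
1. A lies on line LS with LA:AS = 4:1 ⇒ A = (4/5, 0)
2·[PLA] = 4/5, 2·[PLS] = 1
[PLA]:[PLS] = 4/5:1 = 4/5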